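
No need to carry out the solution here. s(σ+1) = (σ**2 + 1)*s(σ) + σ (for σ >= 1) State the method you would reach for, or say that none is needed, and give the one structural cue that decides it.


Diagnosis: a summation factor — one-term recursion with variable weight σ**2 + 1 is solved by product normalization, not by root-finding.


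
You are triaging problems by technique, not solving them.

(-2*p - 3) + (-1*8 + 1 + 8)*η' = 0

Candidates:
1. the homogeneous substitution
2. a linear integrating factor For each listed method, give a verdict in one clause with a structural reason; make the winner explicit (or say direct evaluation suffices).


Verdict: no special technique — the slope is a pure function of p; integrate both sides and be done.
- the homogeneous substitution — the ratio of the variables does not determine the slope.
- a linear integrating factor — the linear template holds only trivially here (the unknown is absent, so the coefficient is zero) — the method is not the natural label.


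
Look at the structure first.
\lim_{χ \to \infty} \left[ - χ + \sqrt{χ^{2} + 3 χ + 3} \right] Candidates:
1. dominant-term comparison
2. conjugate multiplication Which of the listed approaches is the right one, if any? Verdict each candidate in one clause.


Best approach: conjugate multiplication — neither \sqrt{χ^{2} + 3 χ + 3} nor χ converges alone, so rewrite their difference as a conjugate-rationalized quotient first.
- dominant-term comparison — no ranking of term growth rates resolves the limit here.
- conjugate multiplication: yes, a natural case for it.


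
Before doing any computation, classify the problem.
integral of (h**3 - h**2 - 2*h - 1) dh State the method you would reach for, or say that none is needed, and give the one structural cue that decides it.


Best approach: no special technique — nothing composite, nothing rational, nothing trigonometric — each constant-multiple power of h integrates by the power rule alone.


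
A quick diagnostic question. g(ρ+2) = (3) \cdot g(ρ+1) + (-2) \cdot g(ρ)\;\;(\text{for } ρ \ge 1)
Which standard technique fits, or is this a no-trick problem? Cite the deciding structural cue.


Diagnosis: the characteristic-root method — the recurrence is linear and homogeneous with constant coefficients, so the ansatz r^ρ turns it into a polynomial equation for r.


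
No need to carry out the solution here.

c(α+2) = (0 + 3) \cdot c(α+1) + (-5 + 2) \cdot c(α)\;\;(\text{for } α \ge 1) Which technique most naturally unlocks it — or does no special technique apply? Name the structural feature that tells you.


Technique: the characteristic-root method — because shifting α leaves the equation's coefficients unchanged, exponential trials reduce it to algebra.


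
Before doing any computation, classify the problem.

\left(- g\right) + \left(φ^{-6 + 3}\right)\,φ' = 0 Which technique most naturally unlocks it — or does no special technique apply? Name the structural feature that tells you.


Verdict: separation of variables — separating collects all φ-dependence with the derivative and leaves all g-dependence opposite: variables separate. The cross-partial test also passes here (vacuously, each side single-variable); the potential-function route would work, separation is simply more immediate.


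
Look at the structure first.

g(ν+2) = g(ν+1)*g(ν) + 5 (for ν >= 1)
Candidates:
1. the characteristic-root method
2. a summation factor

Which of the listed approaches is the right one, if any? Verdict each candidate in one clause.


Best approach: no special technique — a nonlinear dependence on earlier terms breaks linearity, and with it every superposition-based closed form.
- the characteristic-root method: the recursion is nonlinear in the sequence values, so no linear-modes ansatz applies.
- a summation factor — no summation factor applies — the rule is not linear in the sequence values.


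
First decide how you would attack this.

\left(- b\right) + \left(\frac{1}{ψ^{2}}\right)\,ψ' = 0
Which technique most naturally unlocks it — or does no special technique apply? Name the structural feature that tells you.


Technique: separation of variables — the slope splits multiplicatively: b carrying all b-dependence times ψ^{2} carrying all ψ-dependence — separate and integrate. An exactness check succeeds on this form as well — separation and the potential function arrive at the same answer, separation more directly.


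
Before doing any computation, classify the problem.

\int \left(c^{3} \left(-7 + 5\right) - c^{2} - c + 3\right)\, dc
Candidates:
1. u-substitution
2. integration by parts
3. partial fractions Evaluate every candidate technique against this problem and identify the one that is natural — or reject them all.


Verdict: no special technique — every term is a constant multiple of a power of c; term-wise power-rule integration needs no preliminary transformation.
- u-substitution — no substitution does more than relabel what direct integration already handles.
- integration by parts — splitting off a factor buys nothing — the integrand integrates directly without parts.
- partial fractions — the expression is not a ratio of polynomials that decomposes further.


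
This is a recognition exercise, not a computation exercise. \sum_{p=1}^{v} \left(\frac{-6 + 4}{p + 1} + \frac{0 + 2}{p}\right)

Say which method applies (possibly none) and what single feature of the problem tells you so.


Verdict: telescoping — a difference of consecutive values of one function (\frac{0 + 2}{p} at one index and the next) — telescoping by construction.


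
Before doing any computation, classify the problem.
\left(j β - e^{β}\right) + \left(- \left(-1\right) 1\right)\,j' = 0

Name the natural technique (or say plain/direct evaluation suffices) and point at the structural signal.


Technique: a linear integrating factor — linear in the unknown with genuine forcing: multiply through by the exponential of the integrated coefficient and the left side closes into one derivative.


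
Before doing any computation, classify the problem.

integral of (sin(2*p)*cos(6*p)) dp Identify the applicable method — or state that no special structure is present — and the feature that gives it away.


Technique: a trigonometric identity — sin(2*p)*cos(6*p) is a beat pattern — rewrite the product as a sum of single-frequency waves before integrating.


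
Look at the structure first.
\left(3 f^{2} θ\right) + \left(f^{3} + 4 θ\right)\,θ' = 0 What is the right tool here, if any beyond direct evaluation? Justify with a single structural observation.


Verdict: the exact-equation method — check exactness first: here it holds (3 f^{2} θ, f^{3} + 4 θ have matching cross partials), so no integrating factor is needed.


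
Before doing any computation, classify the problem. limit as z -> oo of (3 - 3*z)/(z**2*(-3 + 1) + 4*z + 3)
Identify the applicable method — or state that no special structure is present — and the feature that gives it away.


Method: dominant-term comparison — as z grows, only the highest-degree terms matter — compare leading terms and read the limit off. As a single quotient, the ∞/∞ shape would yield to repeated differentiation as well — the growth comparison gets there in one look.


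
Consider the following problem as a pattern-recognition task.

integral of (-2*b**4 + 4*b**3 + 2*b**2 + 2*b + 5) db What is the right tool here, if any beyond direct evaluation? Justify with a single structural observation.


Diagnosis: no special technique — nothing composite, nothing rational, nothing trigonometric — each constant-multiple power of b integrates by the power rule alone.


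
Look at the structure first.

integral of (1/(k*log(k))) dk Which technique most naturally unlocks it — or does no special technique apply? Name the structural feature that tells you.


Diagnosis: u-substitution — collected, the integrand has one factor that is, up to a constant, the derivative of an inner expression the rest depends on — substitute for that inner expression.


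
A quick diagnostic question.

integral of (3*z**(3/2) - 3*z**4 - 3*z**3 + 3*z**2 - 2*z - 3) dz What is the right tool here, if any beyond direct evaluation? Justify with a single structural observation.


Best approach: no special technique — nothing composite, nothing rational, nothing trigonometric — each constant-multiple power of z integrates by the power rule alone.


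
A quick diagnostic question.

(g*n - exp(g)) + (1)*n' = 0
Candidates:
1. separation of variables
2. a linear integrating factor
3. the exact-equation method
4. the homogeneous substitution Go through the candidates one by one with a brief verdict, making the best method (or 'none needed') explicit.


Best approach: a linear integrating factor — n appears only to the first power with coefficient g — the classic integrating-factor setup.
- separation of variables — the two dependences are entangled, not a clean product of one-variable pieces.
- a linear integrating factor: applicable, and directly so.
- the exact-equation method — exactness fails on the nose — the mixed partials do not match.
- the homogeneous substitution: the slope changes under joint rescaling, failing the degree-zero test.


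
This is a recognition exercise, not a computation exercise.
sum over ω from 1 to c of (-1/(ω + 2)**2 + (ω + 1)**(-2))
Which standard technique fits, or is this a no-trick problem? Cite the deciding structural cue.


Method: telescoping — the piece each term subtracts is (ω + 1)**(-2) advanced by one index, and it reappears with a plus sign leading the following term — the sum collapses to its boundary terms.


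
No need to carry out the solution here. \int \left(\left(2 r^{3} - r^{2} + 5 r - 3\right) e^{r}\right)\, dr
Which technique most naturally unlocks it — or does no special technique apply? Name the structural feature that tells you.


Best approach: integration by parts — the integrand splits as 2 r^{3} - r^{2} + 5 r - 3 times e^{r} — repeatedly differentiating the polynomial part kills it, which is the parts ladder.


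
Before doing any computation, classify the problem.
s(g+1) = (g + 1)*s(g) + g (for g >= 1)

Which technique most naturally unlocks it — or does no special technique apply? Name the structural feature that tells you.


Method: a summation factor — first-order, linear, moving coefficient g + 1: the discrete analogue of an integrating factor handles it.


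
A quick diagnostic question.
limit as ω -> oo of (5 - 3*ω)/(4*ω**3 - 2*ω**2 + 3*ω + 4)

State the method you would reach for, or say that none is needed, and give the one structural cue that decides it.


Method: dominant-term comparison — divide through by the highest power of ω; every lower-order term dies and the dominant terms decide the limit. Viewed as a single quotient this is an ∞/∞ form — an at-infinity application of l'Hôpital's rule would also resolve it; comparing leading growth reads the answer without differentiating.


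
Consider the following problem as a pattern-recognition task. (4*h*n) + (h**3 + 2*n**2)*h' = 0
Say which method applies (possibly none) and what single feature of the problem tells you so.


Method: the exact-equation method — the compatibility test passes: the h-derivative of 4*h*n matches the n-derivative of h**3 + 2*n**2, so integrate a potential.


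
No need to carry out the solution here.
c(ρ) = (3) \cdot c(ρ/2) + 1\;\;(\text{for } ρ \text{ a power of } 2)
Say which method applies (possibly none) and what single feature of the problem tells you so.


Technique: the master substitution — the argument shrinks by the factor 2, so measure the index on a logarithmic scale and the recursion becomes a shift.


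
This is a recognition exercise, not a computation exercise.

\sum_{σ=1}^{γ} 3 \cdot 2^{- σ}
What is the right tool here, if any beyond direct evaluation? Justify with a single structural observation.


Technique: the geometric series formula — consecutive terms stand in a fixed index-free ratio — the geometric sum formula closes it.


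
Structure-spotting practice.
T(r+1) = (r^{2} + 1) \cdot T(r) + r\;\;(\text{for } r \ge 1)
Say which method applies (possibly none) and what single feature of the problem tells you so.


Method: a summation factor — first-order, linear, moving coefficient r^{2} + 1: the discrete analogue of an integrating factor handles it.


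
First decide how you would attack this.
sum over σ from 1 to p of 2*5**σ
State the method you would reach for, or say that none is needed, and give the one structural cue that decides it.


Technique: the geometric series formula — each summand is the previous one scaled by 5; that constant multiplier is itself the geometric structure.


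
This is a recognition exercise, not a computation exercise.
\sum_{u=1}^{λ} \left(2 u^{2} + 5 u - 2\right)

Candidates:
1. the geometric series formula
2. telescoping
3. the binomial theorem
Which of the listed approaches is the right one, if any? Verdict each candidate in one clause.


Verdict: no special technique — recognize the absence of structure: constant-multiple powers of u summed plainly, no special method required.
- the geometric series formula: dividing successive terms gives an index-dependent quantity, not a constant.
- telescoping: as presented, consecutive terms share no shifted copy to cancel against — no rewrite is on display to change that.
- the binomial theorem — the terms do not reassemble into a binomial power.


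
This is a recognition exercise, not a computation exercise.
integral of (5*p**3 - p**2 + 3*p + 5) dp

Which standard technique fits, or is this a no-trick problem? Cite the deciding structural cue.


Technique: no special technique — nothing composite, nothing rational, nothing trigonometric — each constant-multiple power of p integrates by the power rule alone.


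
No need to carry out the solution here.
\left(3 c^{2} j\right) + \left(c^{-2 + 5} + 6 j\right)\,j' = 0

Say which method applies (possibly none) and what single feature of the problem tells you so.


Verdict: the exact-equation method — because the two cross partials coincide, the form is conservative as written — recover its potential in (c, j).


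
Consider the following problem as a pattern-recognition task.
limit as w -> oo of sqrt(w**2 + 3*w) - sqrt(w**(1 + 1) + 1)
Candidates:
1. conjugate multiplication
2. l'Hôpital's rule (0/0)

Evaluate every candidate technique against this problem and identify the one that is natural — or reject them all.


Diagnosis: conjugate multiplication — turning the difference into a conjugate-rationalized ratio makes the limit readable.
- conjugate multiplication — applicable, and directly so.
- l'Hôpital's rule (0/0) — no quotient structure at all: the clash is ∞ minus ∞, which rationalizing converts into a tractable ratio.


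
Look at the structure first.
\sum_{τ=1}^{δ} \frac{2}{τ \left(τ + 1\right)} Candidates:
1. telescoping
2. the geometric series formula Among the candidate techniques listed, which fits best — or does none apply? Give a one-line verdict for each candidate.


Technique: telescoping — the denominator's roots in \frac{2}{τ \left(τ + 1\right)} sit an integer apart: decomposition produces a self-cancelling chain.
- telescoping — yes, a natural case for it.
- the geometric series formula — the ratio of consecutive terms depends on the index.


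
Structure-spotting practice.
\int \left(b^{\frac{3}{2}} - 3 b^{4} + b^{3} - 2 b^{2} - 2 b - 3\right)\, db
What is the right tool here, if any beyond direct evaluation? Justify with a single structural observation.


Best approach: no special technique — a term-by-term power-rule job in b; no substitution or rearrangement earns its keep here.


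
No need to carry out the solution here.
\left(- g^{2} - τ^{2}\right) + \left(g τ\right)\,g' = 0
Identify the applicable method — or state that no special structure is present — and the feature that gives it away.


Diagnosis: the homogeneous substitution — the slope's numerator and denominator have matching total degree, so it depends only on g/τ and the ratio substitution collapses it. A Bernoulli rewrite works here as the equation stands — the homogeneous substitution is the more immediate reading.


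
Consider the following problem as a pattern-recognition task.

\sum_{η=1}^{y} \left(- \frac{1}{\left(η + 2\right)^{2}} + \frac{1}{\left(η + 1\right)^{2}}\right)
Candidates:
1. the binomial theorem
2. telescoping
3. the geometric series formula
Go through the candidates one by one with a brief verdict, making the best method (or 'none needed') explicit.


Best approach: telescoping — this sum is a zipper: each term contributes \frac{1}{\left(η + 1\right)^{2}} and removes the next index's value, which the following term puts back, closing term by term.
- the binomial theorem: the terms lack the binomial-coefficient-weighted complementary-power pattern of an expansion.
- telescoping — yes, a natural case for it.
- the geometric series formula — consecutive terms are not related by a fixed multiplier.


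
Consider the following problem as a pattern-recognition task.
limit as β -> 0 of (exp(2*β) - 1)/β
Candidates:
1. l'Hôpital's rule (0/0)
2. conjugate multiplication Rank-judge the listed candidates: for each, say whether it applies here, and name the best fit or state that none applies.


Diagnosis: l'Hôpital's rule (0/0) — substituting 0 gives 0 over 0; differentiate top and bottom once and re-evaluate. One could equally expand both pieces locally and compare leading terms; the rule does that in one stroke.
- l'Hôpital's rule (0/0): applicable, and directly so.
- conjugate multiplication: no difference of divergent radicals appears, so rationalizing has nothing to cancel.


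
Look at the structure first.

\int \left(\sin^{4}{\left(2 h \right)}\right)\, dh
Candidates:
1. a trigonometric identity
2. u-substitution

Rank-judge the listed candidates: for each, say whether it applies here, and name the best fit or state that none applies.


Diagnosis: a trigonometric identity — reduce \sin^{4}{\left(2 h \right)} with the power-reduction formula and the integral becomes first-degree trigonometry.
- a trigonometric identity: yes, a natural case for it.
- u-substitution — no subexpression of the integrand serves as a whole-integral substitution inner — individual terms may offer their own, but none carries its derivative as a factor of the full integrand; a working change of variable would have to be constructed from outside the expression.


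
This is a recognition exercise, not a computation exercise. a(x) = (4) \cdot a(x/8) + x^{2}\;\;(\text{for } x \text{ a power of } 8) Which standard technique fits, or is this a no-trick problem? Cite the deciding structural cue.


Verdict: the master substitution — the argument contracts 8-fold per step: reindex x exponentially and solve the linear recurrence in the new index.


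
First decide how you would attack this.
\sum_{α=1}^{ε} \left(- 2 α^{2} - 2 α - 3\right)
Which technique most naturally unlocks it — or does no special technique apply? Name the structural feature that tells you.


Method: no special technique — no cancellation, no constant ratio, no binomial weights — just polynomial terms summed directly.


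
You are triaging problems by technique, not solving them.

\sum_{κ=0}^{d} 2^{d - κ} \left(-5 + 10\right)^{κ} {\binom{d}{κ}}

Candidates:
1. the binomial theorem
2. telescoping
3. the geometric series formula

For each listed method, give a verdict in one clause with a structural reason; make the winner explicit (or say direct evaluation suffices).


Best approach: the binomial theorem — binomial coefficients against complementary powers of (-5 + 10) and 2: recognize the binomial expansion and resum.
- the binomial theorem — applies; the problem has the shape this method handles.
- telescoping — writing out consecutive terms as given produces no pairwise cancellation.
- the geometric series formula: there is no constant term-to-term ratio.


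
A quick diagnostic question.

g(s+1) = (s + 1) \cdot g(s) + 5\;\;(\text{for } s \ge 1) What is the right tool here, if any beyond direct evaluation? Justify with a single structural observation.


Verdict: a summation factor — an index-dependent multiplier s + 1 rules out characteristic roots; a summation factor converts it to a pure difference.


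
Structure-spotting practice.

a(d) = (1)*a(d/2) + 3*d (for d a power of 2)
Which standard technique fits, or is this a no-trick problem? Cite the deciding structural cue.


Technique: the master substitution — the argument shrinks by the factor 2, so measure the index on a logarithmic scale and the recursion becomes a shift.


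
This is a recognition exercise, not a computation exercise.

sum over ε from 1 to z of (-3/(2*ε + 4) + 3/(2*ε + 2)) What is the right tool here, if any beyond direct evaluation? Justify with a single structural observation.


Verdict: telescoping — this sum is a zipper: each term contributes 3/(2*ε + 2) and removes the next index's value, which the following term puts back, closing term by term.


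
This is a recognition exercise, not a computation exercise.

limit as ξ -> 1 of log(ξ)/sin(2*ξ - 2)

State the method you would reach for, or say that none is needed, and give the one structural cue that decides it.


Method: l'Hôpital's rule (0/0) — numerator and denominator both vanish at 1 — a genuine 0/0 form, which is exactly when l'Hôpital applies. Expanding numerator and denominator to first order gives the same value — the rule automates exactly that.


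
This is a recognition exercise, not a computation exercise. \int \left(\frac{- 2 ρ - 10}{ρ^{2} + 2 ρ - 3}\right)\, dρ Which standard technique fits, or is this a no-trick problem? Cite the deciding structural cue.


Method: partial fractions — the bottom factors while the top stays lower-degree — split into simple fractions and integrate piece by piece.


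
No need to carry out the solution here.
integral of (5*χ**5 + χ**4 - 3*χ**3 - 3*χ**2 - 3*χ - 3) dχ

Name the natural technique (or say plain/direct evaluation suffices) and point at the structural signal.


Diagnosis: no special technique — a term-by-term power-rule job in χ; no substitution or rearrangement earns its keep here.


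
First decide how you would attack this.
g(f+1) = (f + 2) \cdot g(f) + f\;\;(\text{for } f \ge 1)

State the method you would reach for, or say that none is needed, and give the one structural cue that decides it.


Best approach: a summation factor — first-order linear but the coefficient f + 2 moves with the index — divide by the cumulative product and telescope.


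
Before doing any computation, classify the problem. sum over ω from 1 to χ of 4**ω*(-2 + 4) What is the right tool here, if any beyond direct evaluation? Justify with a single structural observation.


Diagnosis: the geometric series formula — consecutive terms stand in a fixed index-free ratio — the geometric sum formula closes it.


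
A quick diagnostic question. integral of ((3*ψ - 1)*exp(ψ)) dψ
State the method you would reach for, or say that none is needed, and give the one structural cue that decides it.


Technique: integration by parts — the integrand splits as 3*ψ - 1 times exp(ψ) — repeatedly differentiating the polynomial part kills it, which is the parts ladder.


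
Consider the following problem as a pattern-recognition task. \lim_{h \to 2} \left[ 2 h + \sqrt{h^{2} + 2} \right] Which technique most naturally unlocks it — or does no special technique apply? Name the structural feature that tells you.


Method: no special technique — the expression is continuous at the evaluation point — substitute directly; no indeterminate form appears.


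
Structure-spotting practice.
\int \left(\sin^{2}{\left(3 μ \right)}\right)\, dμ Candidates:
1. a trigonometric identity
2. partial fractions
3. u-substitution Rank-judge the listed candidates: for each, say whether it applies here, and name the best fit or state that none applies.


Technique: a trigonometric identity — reduce \sin^{2}{\left(3 μ \right)} with the power-reduction formula and the integral becomes first-degree trigonometry.
- a trigonometric identity: a fit — the right tool for this form.
- partial fractions: there is no rational-function structure to decompose.
- u-substitution: no subexpression of the integrand serves as a whole-integral substitution inner — individual terms may offer their own, but none carries its derivative as a factor of the full integrand; a working change of variable would have to be constructed from outside the expression.


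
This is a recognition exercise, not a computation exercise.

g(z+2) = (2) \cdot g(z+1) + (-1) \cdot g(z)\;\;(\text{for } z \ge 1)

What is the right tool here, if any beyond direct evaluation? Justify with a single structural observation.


Verdict: the characteristic-root method — this is the constant-coefficient homogeneous case — the whole solution in z reduces to a polynomial's roots.


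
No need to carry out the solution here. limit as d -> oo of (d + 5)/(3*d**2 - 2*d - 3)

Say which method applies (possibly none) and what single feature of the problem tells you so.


Best approach: dominant-term comparison — divide through by the highest power of d; every lower-order term dies and the dominant terms decide the limit. l'Hôpital's at-infinity variant applies to the expression viewed as a single quotient; the leading-term comparison is the direct route.


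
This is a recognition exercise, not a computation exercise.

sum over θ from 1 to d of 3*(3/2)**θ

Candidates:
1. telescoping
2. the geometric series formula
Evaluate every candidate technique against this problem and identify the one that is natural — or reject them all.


Diagnosis: the geometric series formula — consecutive terms stand in a fixed index-free ratio — the geometric sum formula closes it.
- telescoping: as presented, consecutive terms share no shifted copy to cancel against — no rewrite is on display to change that.
- the geometric series formula — yes — fits the structure here.


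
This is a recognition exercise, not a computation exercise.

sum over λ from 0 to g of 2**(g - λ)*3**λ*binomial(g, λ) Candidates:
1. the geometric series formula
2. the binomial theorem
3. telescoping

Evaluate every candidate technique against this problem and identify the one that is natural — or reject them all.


Technique: the binomial theorem — terms weighting binomial(g, λ) against matched powers of 3 and 2 reassemble into (3 + 2)^g by the binomial theorem.
- the geometric series formula: dividing successive terms gives an index-dependent quantity, not a constant.
- the binomial theorem — applicable, and directly so.
- telescoping — neither a shifted-difference shape nor integer-spaced poles are present.


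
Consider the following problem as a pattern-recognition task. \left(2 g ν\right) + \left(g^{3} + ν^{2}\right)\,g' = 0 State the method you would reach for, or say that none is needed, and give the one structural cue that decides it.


Verdict: the exact-equation method — because the two cross partials coincide, the form is conservative as written — recover its potential in (ν, g).


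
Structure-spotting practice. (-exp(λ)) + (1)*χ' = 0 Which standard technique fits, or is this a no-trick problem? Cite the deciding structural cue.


Best approach: no special technique — solved for the derivative, χ never appears on the right — this is a direct integration in λ, not a differential-equations problem at heart.


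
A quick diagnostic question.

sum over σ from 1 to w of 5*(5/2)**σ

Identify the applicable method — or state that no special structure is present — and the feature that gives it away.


Diagnosis: the geometric series formula — each term is 5/2 times the previous one, so the geometric-series formula applies directly.


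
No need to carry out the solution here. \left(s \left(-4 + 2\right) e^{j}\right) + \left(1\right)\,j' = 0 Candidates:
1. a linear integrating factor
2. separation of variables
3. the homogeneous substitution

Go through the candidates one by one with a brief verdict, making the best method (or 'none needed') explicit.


Method: separation of variables — one side of the product carries the independent variable, the other the unknown — the textbook separation shape.
- a linear integrating factor — a nonlinear term in the unknown puts this outside the integrating-factor template.
- separation of variables — yes, a natural case for it.
- the homogeneous substitution — the ratio of the variables does not determine the slope.


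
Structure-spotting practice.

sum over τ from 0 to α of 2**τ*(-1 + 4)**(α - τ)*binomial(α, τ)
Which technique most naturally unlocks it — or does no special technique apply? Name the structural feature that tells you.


Diagnosis: the binomial theorem — the summand is term τ of a binomial expansion in 2 and (-1 + 4); the whole sum is a single power.


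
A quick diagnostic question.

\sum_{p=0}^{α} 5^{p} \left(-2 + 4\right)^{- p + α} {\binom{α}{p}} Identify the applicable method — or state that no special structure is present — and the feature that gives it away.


Verdict: the binomial theorem — the binomial coefficients weight matched powers of 5 and (-2 + 4), which is exactly the expansion of a binomial power.


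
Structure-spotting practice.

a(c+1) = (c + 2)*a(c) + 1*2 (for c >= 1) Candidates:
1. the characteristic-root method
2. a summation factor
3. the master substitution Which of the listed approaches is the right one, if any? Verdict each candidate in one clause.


Technique: a summation factor — rescale the sequence by the product of the weights c + 2 so far — the recurrence collapses to a plain running sum.
- the characteristic-root method — the coefficients vary with the index, breaking the constant-coefficient structure the method needs.
- a summation factor: applicable, and directly so.
- the master substitution: the recursive argument is a shift of the index, not a fixed fraction of it.


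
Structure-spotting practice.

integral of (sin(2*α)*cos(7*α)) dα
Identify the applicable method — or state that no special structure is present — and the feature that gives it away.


Method: a trigonometric identity — cross-frequency products like sin(2*α)*cos(7*α) are the textbook product-to-sum case — the identity converts them to directly integrable sinusoids.


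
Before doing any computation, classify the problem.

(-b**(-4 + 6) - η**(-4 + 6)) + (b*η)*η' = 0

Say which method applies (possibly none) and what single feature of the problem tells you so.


Technique: the homogeneous substitution — the slope's numerator and denominator have matching total degree, so it depends only on η/b and the ratio substitution collapses it. A Bernoulli substitution is a fair alternative on this equation directly; the homogeneous reading takes it as given.


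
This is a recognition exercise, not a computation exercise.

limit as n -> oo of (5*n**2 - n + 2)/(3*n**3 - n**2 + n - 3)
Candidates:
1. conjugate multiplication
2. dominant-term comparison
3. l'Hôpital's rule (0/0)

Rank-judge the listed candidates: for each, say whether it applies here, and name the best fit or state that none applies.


Method: dominant-term comparison — divide by the highest power of n present: lower-order terms vanish and the dominant ratio remains.
- conjugate multiplication — there are no radicals in tension whose conjugate would simplify matters.
- dominant-term comparison: yes — fits the structure here.
- l'Hôpital's rule (0/0): no 0/0 form appears: written as one quotient, top and bottom both grow without bound, and the ratio is decided by their leading terms.


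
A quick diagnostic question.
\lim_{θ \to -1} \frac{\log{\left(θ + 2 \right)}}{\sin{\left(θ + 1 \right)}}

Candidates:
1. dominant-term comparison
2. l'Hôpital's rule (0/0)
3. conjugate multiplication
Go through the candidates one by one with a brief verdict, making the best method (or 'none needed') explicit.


Verdict: l'Hôpital's rule (0/0) — both numerator and denominator vanish at -1: the genuine 0/0 indeterminate that l'Hôpital exists for. A first-order expansion at the point is an equally standard path; the rule packages it.
- dominant-term comparison — this limit is not decided by comparing leading-term growth at infinity.
- l'Hôpital's rule (0/0): applicable, and directly so.
- conjugate multiplication: multiplying by a conjugate would not remove any indeterminacy here.


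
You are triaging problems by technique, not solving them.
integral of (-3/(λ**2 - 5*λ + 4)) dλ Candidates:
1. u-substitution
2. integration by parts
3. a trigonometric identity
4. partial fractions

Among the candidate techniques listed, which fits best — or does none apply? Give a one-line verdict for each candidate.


Verdict: partial fractions — a proper rational integrand whose denominator splits into simpler factors — decompose into partial fractions first.
- u-substitution — no subexpression of the integrand serves as a whole-integral substitution inner — individual terms may offer their own, but none carries its derivative as a factor of the full integrand; a working change of variable would have to be constructed from outside the expression.
- integration by parts — the integrand does not split as a nonconstant polynomial times an exp, sine, cosine of a linear argument, or logarithm — no polynomial-kernel parts product to differentiate one side of.
- a trigonometric identity — no sine or cosine appears, so there is nothing for a trigonometric identity to act on.
- partial fractions — yes — fits the structure here.


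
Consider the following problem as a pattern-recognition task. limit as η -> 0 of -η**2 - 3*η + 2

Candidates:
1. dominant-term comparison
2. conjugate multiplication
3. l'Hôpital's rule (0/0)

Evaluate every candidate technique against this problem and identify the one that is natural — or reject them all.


Best approach: no special technique — nothing blocks direct substitution at 0: plug in and finish.
- dominant-term comparison — this limit is not decided by comparing polynomial growth at infinity.
- conjugate multiplication: no divergent radical difference is present for a conjugate pair to cancel.
- l'Hôpital's rule (0/0): evaluation at the point is determinate, so the rule has nothing to repair.


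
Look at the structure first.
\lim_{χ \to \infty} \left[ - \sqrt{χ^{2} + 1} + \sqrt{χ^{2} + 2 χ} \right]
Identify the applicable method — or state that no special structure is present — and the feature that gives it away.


Best approach: conjugate multiplication — neither \sqrt{χ^{2} + 2 χ} nor \sqrt{χ^{2} + 1} converges alone, so rewrite their difference as a conjugate-rationalized quotient first.


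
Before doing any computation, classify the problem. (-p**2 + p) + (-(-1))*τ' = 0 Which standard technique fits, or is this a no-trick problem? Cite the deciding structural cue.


Best approach: no special technique — with τ absent the equation is not coupled at all: direct integration in p.


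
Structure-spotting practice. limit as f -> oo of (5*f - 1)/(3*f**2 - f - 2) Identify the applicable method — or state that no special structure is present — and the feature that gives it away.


Best approach: dominant-term comparison — divide by the highest power of f present: lower-order terms vanish and the dominant ratio remains. Differentiating the expression as a single quotient would eventually settle it as well; matching dominant growth settles it immediately.


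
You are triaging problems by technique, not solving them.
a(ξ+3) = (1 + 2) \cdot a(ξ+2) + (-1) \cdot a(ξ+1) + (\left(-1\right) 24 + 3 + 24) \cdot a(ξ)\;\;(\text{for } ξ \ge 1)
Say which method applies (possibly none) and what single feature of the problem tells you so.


Method: the characteristic-root method — shift-invariance with fixed coefficients calls for exponential trials; the characteristic polynomial finds every r^ξ.


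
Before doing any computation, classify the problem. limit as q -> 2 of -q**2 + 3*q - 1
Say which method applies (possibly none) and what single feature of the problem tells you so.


Technique: no special technique — the expression is continuous at 2 — substitute and evaluate; no indeterminate form appears.


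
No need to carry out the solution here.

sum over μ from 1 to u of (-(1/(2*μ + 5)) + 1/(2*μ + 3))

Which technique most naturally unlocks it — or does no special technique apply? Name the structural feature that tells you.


Technique: telescoping — consecutive terms evaluate one function at adjacent indices (1/(2*μ + 3) is its current value): one term's tail is the next term's head, so the chain collapses.


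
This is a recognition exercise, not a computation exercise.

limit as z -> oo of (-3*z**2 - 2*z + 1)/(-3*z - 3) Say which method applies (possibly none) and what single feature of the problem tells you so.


Best approach: dominant-term comparison — growth-rate triage: the leading powers of z decide the limit, everything else is noise. Viewed as a single quotient this is an ∞/∞ form — an at-infinity application of l'Hôpital's rule would also resolve it; comparing leading growth reads the answer without differentiating.


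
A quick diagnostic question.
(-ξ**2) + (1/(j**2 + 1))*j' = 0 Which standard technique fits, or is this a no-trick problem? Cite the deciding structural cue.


Best approach: separation of variables — the derivative equals a pure function of ξ (namely ξ**2) times a pure function of j (namely j**2 + 1); divide and integrate each side. The cross-partial test also passes here (vacuously, each side single-variable); the potential-function route would work, separation is simply more immediate.


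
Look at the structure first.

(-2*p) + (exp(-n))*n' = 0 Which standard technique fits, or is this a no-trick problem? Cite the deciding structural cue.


Best approach: separation of variables — one side of the product carries the independent variable, the other the unknown — the textbook separation shape. One could also solve this as an exact equation; with each coefficient in its own variable, separating is the same work with fewer steps.


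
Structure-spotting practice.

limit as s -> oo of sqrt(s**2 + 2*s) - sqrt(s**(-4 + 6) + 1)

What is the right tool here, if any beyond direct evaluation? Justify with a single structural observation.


Diagnosis: conjugate multiplication — turning the difference into a conjugate-rationalized ratio makes the limit readable.


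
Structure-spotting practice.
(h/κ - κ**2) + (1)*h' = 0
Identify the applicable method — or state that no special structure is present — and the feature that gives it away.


Technique: a linear integrating factor — the unknown enters only to the first power against a nonzero forcing term — the integrating-factor template applies directly.


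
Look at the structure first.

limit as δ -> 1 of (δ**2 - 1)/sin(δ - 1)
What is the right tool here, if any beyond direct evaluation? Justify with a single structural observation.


Diagnosis: l'Hôpital's rule (0/0) — the 0/0 form at 1 is the signature situation for l'Hôpital's rule. A local series expansion at the point resolves it as well; the rule is the packaged version of that step.


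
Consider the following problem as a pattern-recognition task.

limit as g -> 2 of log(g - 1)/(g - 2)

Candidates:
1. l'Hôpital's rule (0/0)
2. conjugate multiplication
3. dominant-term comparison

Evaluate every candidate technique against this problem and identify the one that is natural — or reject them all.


Technique: l'Hôpital's rule (0/0) — both numerator and denominator vanish at 2: the genuine 0/0 indeterminate that l'Hôpital exists for. The standard small-argument limits would also carry it; the rule is the systematic route.
- l'Hôpital's rule (0/0) — yes — fits the structure here.
- conjugate multiplication — multiplying by a conjugate would not remove any indeterminacy here.
- dominant-term comparison — no ranking of term growth rates resolves the limit here.
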